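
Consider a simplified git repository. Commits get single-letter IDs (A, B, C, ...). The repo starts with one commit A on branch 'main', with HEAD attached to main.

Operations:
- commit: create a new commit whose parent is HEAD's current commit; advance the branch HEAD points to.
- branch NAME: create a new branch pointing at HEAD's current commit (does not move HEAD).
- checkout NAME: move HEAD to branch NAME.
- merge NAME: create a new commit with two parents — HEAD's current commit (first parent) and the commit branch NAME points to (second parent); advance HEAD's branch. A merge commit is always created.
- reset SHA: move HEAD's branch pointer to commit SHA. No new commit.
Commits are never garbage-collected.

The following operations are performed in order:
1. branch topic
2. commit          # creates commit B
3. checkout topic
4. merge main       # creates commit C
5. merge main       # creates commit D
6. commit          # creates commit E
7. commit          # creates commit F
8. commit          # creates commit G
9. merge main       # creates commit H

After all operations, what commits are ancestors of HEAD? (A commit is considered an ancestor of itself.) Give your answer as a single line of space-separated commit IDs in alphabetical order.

Answer: A B C D E F G H

Derivation:
After op 1 (branch): HEAD=main@A [main=A topic=A]
After op 2 (commit): HEAD=main@B [main=B topic=A]
After op 3 (checkout): HEAD=topic@A [main=B topic=A]
After op 4 (merge): HEAD=topic@C [main=B topic=C]
After op 5 (merge): HEAD=topic@D [main=B topic=D]
After op 6 (commit): HEAD=topic@E [main=B topic=E]
After op 7 (commit): HEAD=topic@F [main=B topic=F]
After op 8 (commit): HEAD=topic@G [main=B topic=G]
After op 9 (merge): HEAD=topic@H [main=B topic=H]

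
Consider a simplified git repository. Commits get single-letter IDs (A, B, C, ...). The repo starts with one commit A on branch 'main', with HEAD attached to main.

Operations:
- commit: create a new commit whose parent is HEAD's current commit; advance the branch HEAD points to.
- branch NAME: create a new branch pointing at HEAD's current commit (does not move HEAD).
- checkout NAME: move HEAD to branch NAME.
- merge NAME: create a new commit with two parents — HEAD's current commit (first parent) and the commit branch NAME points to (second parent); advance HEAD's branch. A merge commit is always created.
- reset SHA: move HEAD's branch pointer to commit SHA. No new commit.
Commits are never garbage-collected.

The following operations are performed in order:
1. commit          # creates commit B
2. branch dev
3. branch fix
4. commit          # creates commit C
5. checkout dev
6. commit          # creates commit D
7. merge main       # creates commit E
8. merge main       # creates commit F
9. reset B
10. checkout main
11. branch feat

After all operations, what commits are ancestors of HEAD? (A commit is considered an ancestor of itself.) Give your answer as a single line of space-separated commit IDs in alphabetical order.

After op 1 (commit): HEAD=main@B [main=B]
After op 2 (branch): HEAD=main@B [dev=B main=B]
After op 3 (branch): HEAD=main@B [dev=B fix=B main=B]
After op 4 (commit): HEAD=main@C [dev=B fix=B main=C]
After op 5 (checkout): HEAD=dev@B [dev=B fix=B main=C]
After op 6 (commit): HEAD=dev@D [dev=D fix=B main=C]
After op 7 (merge): HEAD=dev@E [dev=E fix=B main=C]
After op 8 (merge): HEAD=dev@F [dev=F fix=B main=C]
After op 9 (reset): HEAD=dev@B [dev=B fix=B main=C]
After op 10 (checkout): HEAD=main@C [dev=B fix=B main=C]
After op 11 (branch): HEAD=main@C [dev=B feat=C fix=B main=C]

Answer: A B C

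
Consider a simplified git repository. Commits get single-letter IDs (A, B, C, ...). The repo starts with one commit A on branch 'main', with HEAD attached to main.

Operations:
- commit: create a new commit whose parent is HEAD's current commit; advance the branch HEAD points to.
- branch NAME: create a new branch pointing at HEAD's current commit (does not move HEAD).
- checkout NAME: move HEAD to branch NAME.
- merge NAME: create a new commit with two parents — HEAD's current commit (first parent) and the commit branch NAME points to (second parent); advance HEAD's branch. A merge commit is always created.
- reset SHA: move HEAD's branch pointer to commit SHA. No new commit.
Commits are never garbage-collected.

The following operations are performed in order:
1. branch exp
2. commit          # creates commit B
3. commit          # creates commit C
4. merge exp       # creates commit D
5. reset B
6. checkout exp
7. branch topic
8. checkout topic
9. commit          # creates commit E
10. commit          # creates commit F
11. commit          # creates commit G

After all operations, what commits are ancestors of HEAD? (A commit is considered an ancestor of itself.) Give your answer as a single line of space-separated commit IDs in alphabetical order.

Answer: A E F G

Derivation:
After op 1 (branch): HEAD=main@A [exp=A main=A]
After op 2 (commit): HEAD=main@B [exp=A main=B]
After op 3 (commit): HEAD=main@C [exp=A main=C]
After op 4 (merge): HEAD=main@D [exp=A main=D]
After op 5 (reset): HEAD=main@B [exp=A main=B]
After op 6 (checkout): HEAD=exp@A [exp=A main=B]
After op 7 (branch): HEAD=exp@A [exp=A main=B topic=A]
After op 8 (checkout): HEAD=topic@A [exp=A main=B topic=A]
After op 9 (commit): HEAD=topic@E [exp=A main=B topic=E]
After op 10 (commit): HEAD=topic@F [exp=A main=B topic=F]
After op 11 (commit): HEAD=topic@G [exp=A main=B topic=G]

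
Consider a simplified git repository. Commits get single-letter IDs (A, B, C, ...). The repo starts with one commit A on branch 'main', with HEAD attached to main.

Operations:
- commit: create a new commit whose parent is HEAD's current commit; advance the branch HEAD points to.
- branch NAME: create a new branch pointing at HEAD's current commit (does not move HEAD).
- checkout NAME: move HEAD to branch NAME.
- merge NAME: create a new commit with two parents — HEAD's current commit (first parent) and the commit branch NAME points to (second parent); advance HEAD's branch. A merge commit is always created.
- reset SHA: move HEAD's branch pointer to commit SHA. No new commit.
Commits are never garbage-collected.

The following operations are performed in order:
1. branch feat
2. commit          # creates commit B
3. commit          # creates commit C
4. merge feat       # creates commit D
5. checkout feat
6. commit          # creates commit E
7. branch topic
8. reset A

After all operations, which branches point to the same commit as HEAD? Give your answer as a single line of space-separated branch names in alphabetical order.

Answer: feat

Derivation:
After op 1 (branch): HEAD=main@A [feat=A main=A]
After op 2 (commit): HEAD=main@B [feat=A main=B]
After op 3 (commit): HEAD=main@C [feat=A main=C]
After op 4 (merge): HEAD=main@D [feat=A main=D]
After op 5 (checkout): HEAD=feat@A [feat=A main=D]
After op 6 (commit): HEAD=feat@E [feat=E main=D]
After op 7 (branch): HEAD=feat@E [feat=E main=D topic=E]
After op 8 (reset): HEAD=feat@A [feat=A main=D topic=E]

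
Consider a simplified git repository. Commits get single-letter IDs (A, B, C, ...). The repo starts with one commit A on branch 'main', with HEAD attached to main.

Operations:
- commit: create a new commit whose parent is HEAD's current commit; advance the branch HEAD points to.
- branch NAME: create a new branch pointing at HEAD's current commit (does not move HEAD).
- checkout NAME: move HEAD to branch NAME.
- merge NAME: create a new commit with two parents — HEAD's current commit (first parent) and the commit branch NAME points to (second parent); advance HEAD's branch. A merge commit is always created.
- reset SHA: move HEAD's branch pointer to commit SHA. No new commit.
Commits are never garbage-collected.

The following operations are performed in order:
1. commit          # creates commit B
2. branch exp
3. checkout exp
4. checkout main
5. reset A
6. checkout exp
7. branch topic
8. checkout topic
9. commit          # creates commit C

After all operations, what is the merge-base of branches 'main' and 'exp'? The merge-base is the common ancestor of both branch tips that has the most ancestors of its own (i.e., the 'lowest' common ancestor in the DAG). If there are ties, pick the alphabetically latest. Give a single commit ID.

Answer: A

Derivation:
After op 1 (commit): HEAD=main@B [main=B]
After op 2 (branch): HEAD=main@B [exp=B main=B]
After op 3 (checkout): HEAD=exp@B [exp=B main=B]
After op 4 (checkout): HEAD=main@B [exp=B main=B]
After op 5 (reset): HEAD=main@A [exp=B main=A]
After op 6 (checkout): HEAD=exp@B [exp=B main=A]
After op 7 (branch): HEAD=exp@B [exp=B main=A topic=B]
After op 8 (checkout): HEAD=topic@B [exp=B main=A topic=B]
After op 9 (commit): HEAD=topic@C [exp=B main=A topic=C]
ancestors(main=A): ['A']
ancestors(exp=B): ['A', 'B']
common: ['A']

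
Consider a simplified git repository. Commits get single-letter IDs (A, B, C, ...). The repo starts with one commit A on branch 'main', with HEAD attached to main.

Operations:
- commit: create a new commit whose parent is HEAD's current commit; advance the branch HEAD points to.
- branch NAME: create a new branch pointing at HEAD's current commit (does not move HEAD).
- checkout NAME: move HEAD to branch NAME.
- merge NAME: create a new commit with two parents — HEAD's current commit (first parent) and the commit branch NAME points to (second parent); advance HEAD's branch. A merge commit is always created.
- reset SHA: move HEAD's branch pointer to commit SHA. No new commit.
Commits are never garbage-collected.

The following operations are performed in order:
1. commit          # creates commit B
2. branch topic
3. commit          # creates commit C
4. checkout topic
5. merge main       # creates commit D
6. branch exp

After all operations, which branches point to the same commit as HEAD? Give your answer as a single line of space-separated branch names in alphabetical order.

Answer: exp topic

Derivation:
After op 1 (commit): HEAD=main@B [main=B]
After op 2 (branch): HEAD=main@B [main=B topic=B]
After op 3 (commit): HEAD=main@C [main=C topic=B]
After op 4 (checkout): HEAD=topic@B [main=C topic=B]
After op 5 (merge): HEAD=topic@D [main=C topic=D]
After op 6 (branch): HEAD=topic@D [exp=D main=C topic=D]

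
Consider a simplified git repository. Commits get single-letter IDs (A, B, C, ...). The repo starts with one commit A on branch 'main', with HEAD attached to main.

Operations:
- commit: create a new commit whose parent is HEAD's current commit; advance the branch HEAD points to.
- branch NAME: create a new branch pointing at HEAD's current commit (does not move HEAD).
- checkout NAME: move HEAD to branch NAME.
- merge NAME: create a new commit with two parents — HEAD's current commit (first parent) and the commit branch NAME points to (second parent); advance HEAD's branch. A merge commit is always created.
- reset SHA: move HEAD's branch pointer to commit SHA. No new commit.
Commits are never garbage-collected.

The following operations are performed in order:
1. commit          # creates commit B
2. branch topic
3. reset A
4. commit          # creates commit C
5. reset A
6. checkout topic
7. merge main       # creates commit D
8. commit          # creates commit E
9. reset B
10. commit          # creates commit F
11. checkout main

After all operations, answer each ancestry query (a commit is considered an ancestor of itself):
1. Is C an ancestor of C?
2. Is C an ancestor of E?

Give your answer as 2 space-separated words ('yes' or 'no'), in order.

After op 1 (commit): HEAD=main@B [main=B]
After op 2 (branch): HEAD=main@B [main=B topic=B]
After op 3 (reset): HEAD=main@A [main=A topic=B]
After op 4 (commit): HEAD=main@C [main=C topic=B]
After op 5 (reset): HEAD=main@A [main=A topic=B]
After op 6 (checkout): HEAD=topic@B [main=A topic=B]
After op 7 (merge): HEAD=topic@D [main=A topic=D]
After op 8 (commit): HEAD=topic@E [main=A topic=E]
After op 9 (reset): HEAD=topic@B [main=A topic=B]
After op 10 (commit): HEAD=topic@F [main=A topic=F]
After op 11 (checkout): HEAD=main@A [main=A topic=F]
ancestors(C) = {A,C}; C in? yes
ancestors(E) = {A,B,D,E}; C in? no

Answer: yes no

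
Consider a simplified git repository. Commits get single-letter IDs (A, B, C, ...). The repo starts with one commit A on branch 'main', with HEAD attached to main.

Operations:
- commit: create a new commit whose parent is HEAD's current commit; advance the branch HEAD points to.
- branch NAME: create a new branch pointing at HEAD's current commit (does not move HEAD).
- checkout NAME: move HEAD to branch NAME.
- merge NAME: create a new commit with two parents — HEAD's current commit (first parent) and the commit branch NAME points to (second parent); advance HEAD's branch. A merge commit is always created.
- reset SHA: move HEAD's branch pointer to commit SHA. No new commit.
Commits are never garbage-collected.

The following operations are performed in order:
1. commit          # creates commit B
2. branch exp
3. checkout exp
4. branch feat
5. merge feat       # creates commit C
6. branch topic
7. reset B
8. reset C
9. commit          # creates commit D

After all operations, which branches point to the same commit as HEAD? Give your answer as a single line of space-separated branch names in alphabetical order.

After op 1 (commit): HEAD=main@B [main=B]
After op 2 (branch): HEAD=main@B [exp=B main=B]
After op 3 (checkout): HEAD=exp@B [exp=B main=B]
After op 4 (branch): HEAD=exp@B [exp=B feat=B main=B]
After op 5 (merge): HEAD=exp@C [exp=C feat=B main=B]
After op 6 (branch): HEAD=exp@C [exp=C feat=B main=B topic=C]
After op 7 (reset): HEAD=exp@B [exp=B feat=B main=B topic=C]
After op 8 (reset): HEAD=exp@C [exp=C feat=B main=B topic=C]
After op 9 (commit): HEAD=exp@D [exp=D feat=B main=B topic=C]

Answer: exp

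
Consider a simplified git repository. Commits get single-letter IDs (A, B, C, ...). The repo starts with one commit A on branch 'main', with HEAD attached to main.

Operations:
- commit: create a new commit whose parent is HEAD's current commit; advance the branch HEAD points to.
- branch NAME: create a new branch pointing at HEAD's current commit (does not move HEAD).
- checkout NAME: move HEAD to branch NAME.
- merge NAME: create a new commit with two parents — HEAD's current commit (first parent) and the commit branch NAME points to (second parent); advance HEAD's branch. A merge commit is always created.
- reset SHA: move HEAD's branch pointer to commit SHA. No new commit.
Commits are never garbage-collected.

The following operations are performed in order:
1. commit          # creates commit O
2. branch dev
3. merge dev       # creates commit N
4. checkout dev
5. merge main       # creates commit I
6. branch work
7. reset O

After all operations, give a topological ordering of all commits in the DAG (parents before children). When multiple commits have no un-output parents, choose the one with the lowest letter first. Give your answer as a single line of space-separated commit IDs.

Answer: A O N I

Derivation:
After op 1 (commit): HEAD=main@O [main=O]
After op 2 (branch): HEAD=main@O [dev=O main=O]
After op 3 (merge): HEAD=main@N [dev=O main=N]
After op 4 (checkout): HEAD=dev@O [dev=O main=N]
After op 5 (merge): HEAD=dev@I [dev=I main=N]
After op 6 (branch): HEAD=dev@I [dev=I main=N work=I]
After op 7 (reset): HEAD=dev@O [dev=O main=N work=I]
commit A: parents=[]
commit I: parents=['O', 'N']
commit N: parents=['O', 'O']
commit O: parents=['A']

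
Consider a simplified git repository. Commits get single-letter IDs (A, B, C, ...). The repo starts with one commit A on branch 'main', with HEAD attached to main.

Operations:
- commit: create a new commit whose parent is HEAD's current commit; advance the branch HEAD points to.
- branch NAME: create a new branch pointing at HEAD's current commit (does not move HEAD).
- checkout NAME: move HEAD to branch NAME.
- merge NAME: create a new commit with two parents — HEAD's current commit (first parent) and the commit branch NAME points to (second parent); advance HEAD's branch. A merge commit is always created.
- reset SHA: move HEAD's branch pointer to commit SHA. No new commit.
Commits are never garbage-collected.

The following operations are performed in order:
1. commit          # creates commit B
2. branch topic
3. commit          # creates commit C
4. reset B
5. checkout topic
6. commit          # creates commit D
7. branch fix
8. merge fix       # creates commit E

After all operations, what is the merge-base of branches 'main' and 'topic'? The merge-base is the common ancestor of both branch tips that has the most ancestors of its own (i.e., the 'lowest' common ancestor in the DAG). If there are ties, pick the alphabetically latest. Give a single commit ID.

After op 1 (commit): HEAD=main@B [main=B]
After op 2 (branch): HEAD=main@B [main=B topic=B]
After op 3 (commit): HEAD=main@C [main=C topic=B]
After op 4 (reset): HEAD=main@B [main=B topic=B]
After op 5 (checkout): HEAD=topic@B [main=B topic=B]
After op 6 (commit): HEAD=topic@D [main=B topic=D]
After op 7 (branch): HEAD=topic@D [fix=D main=B topic=D]
After op 8 (merge): HEAD=topic@E [fix=D main=B topic=E]
ancestors(main=B): ['A', 'B']
ancestors(topic=E): ['A', 'B', 'D', 'E']
common: ['A', 'B']

Answer: B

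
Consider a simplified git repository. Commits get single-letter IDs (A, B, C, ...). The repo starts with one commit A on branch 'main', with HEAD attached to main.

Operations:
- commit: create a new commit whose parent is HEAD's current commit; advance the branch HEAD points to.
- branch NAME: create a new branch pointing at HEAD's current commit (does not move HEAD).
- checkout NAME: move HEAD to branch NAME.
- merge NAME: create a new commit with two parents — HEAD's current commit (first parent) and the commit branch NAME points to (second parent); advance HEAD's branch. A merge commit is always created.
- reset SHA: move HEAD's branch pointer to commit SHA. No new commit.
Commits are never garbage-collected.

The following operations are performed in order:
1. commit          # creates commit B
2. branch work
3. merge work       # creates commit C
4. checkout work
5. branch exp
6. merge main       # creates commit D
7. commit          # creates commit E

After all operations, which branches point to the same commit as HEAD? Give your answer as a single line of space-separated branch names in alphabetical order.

Answer: work

Derivation:
After op 1 (commit): HEAD=main@B [main=B]
After op 2 (branch): HEAD=main@B [main=B work=B]
After op 3 (merge): HEAD=main@C [main=C work=B]
After op 4 (checkout): HEAD=work@B [main=C work=B]
After op 5 (branch): HEAD=work@B [exp=B main=C work=B]
After op 6 (merge): HEAD=work@D [exp=B main=C work=D]
After op 7 (commit): HEAD=work@E [exp=B main=C work=E]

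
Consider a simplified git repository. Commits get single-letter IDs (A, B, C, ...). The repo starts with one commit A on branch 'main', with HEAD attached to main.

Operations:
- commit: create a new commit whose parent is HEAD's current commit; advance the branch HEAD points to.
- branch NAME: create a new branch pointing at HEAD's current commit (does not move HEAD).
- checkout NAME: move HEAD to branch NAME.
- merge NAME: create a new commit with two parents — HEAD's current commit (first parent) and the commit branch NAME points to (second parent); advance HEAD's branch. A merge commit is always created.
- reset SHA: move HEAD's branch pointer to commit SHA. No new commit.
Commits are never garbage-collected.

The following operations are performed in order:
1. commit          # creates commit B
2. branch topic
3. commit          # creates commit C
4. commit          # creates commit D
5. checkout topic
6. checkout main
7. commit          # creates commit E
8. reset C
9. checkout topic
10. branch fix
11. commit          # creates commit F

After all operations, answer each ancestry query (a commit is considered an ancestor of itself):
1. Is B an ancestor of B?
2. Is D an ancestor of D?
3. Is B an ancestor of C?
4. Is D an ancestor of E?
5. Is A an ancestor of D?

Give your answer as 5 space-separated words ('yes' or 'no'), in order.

Answer: yes yes yes yes yes

Derivation:
After op 1 (commit): HEAD=main@B [main=B]
After op 2 (branch): HEAD=main@B [main=B topic=B]
After op 3 (commit): HEAD=main@C [main=C topic=B]
After op 4 (commit): HEAD=main@D [main=D topic=B]
After op 5 (checkout): HEAD=topic@B [main=D topic=B]
After op 6 (checkout): HEAD=main@D [main=D topic=B]
After op 7 (commit): HEAD=main@E [main=E topic=B]
After op 8 (reset): HEAD=main@C [main=C topic=B]
After op 9 (checkout): HEAD=topic@B [main=C topic=B]
After op 10 (branch): HEAD=topic@B [fix=B main=C topic=B]
After op 11 (commit): HEAD=topic@F [fix=B main=C topic=F]
ancestors(B) = {A,B}; B in? yes
ancestors(D) = {A,B,C,D}; D in? yes
ancestors(C) = {A,B,C}; B in? yes
ancestors(E) = {A,B,C,D,E}; D in? yes
ancestors(D) = {A,B,C,D}; A in? yes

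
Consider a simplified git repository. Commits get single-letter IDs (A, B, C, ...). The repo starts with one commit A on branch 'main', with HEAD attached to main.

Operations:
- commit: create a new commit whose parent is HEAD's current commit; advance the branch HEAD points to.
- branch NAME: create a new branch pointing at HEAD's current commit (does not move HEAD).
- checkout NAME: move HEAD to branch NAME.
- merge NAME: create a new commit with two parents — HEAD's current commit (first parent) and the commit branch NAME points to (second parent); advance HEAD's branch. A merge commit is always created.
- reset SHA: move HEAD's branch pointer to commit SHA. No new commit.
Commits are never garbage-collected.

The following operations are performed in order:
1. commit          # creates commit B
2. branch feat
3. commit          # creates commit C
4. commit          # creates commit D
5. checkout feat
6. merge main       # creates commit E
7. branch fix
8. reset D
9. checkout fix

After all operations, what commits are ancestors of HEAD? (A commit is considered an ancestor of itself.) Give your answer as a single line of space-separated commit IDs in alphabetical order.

After op 1 (commit): HEAD=main@B [main=B]
After op 2 (branch): HEAD=main@B [feat=B main=B]
After op 3 (commit): HEAD=main@C [feat=B main=C]
After op 4 (commit): HEAD=main@D [feat=B main=D]
After op 5 (checkout): HEAD=feat@B [feat=B main=D]
After op 6 (merge): HEAD=feat@E [feat=E main=D]
After op 7 (branch): HEAD=feat@E [feat=E fix=E main=D]
After op 8 (reset): HEAD=feat@D [feat=D fix=E main=D]
After op 9 (checkout): HEAD=fix@E [feat=D fix=E main=D]

Answer: A B C D E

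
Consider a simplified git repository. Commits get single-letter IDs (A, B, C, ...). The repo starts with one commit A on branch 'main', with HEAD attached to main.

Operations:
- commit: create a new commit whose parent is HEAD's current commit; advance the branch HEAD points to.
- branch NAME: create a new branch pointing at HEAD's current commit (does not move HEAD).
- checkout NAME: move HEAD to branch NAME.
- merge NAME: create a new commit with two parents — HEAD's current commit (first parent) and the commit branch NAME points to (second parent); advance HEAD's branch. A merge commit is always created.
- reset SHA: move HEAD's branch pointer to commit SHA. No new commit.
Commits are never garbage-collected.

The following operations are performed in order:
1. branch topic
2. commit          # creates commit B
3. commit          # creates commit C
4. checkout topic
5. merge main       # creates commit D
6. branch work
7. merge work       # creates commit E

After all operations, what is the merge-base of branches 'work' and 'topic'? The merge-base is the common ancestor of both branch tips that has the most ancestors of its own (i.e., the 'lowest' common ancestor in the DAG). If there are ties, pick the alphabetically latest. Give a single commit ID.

Answer: D

Derivation:
After op 1 (branch): HEAD=main@A [main=A topic=A]
After op 2 (commit): HEAD=main@B [main=B topic=A]
After op 3 (commit): HEAD=main@C [main=C topic=A]
After op 4 (checkout): HEAD=topic@A [main=C topic=A]
After op 5 (merge): HEAD=topic@D [main=C topic=D]
After op 6 (branch): HEAD=topic@D [main=C topic=D work=D]
After op 7 (merge): HEAD=topic@E [main=C topic=E work=D]
ancestors(work=D): ['A', 'B', 'C', 'D']
ancestors(topic=E): ['A', 'B', 'C', 'D', 'E']
common: ['A', 'B', 'C', 'D']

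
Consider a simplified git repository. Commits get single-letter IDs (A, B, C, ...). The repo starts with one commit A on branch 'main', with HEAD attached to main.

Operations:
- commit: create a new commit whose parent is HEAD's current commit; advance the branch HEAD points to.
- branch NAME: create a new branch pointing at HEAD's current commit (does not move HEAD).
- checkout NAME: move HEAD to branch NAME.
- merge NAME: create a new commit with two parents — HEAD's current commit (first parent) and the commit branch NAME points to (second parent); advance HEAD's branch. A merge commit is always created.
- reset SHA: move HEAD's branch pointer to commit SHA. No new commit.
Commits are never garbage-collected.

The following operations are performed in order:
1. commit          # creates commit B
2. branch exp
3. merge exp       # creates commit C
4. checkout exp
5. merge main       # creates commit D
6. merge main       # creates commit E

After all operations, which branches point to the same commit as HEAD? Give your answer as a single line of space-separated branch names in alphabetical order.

Answer: exp

Derivation:
After op 1 (commit): HEAD=main@B [main=B]
After op 2 (branch): HEAD=main@B [exp=B main=B]
After op 3 (merge): HEAD=main@C [exp=B main=C]
After op 4 (checkout): HEAD=exp@B [exp=B main=C]
After op 5 (merge): HEAD=exp@D [exp=D main=C]
After op 6 (merge): HEAD=exp@E [exp=E main=C]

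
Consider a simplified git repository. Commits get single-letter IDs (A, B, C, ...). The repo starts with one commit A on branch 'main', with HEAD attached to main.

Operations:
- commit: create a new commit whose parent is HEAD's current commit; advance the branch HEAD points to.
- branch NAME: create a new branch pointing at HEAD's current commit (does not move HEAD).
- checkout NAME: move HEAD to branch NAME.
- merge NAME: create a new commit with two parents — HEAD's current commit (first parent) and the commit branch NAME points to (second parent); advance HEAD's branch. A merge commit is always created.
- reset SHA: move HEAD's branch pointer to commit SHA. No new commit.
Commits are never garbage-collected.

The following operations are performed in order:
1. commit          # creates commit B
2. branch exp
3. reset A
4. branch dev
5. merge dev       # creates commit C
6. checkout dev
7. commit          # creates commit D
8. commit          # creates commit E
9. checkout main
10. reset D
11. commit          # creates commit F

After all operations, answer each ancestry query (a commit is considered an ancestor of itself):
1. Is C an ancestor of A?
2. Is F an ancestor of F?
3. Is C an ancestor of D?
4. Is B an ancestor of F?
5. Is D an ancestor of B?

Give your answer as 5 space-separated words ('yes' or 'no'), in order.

Answer: no yes no no no

Derivation:
After op 1 (commit): HEAD=main@B [main=B]
After op 2 (branch): HEAD=main@B [exp=B main=B]
After op 3 (reset): HEAD=main@A [exp=B main=A]
After op 4 (branch): HEAD=main@A [dev=A exp=B main=A]
After op 5 (merge): HEAD=main@C [dev=A exp=B main=C]
After op 6 (checkout): HEAD=dev@A [dev=A exp=B main=C]
After op 7 (commit): HEAD=dev@D [dev=D exp=B main=C]
After op 8 (commit): HEAD=dev@E [dev=E exp=B main=C]
After op 9 (checkout): HEAD=main@C [dev=E exp=B main=C]
After op 10 (reset): HEAD=main@D [dev=E exp=B main=D]
After op 11 (commit): HEAD=main@F [dev=E exp=B main=F]
ancestors(A) = {A}; C in? no
ancestors(F) = {A,D,F}; F in? yes
ancestors(D) = {A,D}; C in? no
ancestors(F) = {A,D,F}; B in? no
ancestors(B) = {A,B}; D in? no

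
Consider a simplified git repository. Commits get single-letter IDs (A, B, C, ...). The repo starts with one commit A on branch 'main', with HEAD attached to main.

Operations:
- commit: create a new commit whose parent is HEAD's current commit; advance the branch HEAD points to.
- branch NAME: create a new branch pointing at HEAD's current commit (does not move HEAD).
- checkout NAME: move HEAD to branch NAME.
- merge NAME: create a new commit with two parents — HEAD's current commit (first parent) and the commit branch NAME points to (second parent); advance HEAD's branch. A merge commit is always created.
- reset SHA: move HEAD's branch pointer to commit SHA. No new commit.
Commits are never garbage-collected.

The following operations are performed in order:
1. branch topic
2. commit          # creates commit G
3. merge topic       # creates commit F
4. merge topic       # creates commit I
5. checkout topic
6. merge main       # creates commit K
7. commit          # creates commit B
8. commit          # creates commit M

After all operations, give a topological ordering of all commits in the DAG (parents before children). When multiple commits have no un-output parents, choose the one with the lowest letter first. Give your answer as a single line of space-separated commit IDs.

After op 1 (branch): HEAD=main@A [main=A topic=A]
After op 2 (commit): HEAD=main@G [main=G topic=A]
After op 3 (merge): HEAD=main@F [main=F topic=A]
After op 4 (merge): HEAD=main@I [main=I topic=A]
After op 5 (checkout): HEAD=topic@A [main=I topic=A]
After op 6 (merge): HEAD=topic@K [main=I topic=K]
After op 7 (commit): HEAD=topic@B [main=I topic=B]
After op 8 (commit): HEAD=topic@M [main=I topic=M]
commit A: parents=[]
commit B: parents=['K']
commit F: parents=['G', 'A']
commit G: parents=['A']
commit I: parents=['F', 'A']
commit K: parents=['A', 'I']
commit M: parents=['B']

Answer: A G F I K B M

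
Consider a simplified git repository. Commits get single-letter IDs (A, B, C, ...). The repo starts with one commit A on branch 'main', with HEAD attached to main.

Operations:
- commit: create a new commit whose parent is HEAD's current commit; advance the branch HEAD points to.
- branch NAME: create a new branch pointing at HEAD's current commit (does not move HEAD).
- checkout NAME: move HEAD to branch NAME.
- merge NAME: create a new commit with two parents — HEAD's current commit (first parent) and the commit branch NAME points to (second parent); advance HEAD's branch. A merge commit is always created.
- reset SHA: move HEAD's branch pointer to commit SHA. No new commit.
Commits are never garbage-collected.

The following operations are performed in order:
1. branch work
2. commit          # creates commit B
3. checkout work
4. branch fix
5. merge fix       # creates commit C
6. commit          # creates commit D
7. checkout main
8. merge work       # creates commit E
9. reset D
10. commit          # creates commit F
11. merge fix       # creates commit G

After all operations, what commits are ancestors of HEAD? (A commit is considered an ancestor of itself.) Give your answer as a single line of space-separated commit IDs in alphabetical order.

Answer: A C D F G

Derivation:
After op 1 (branch): HEAD=main@A [main=A work=A]
After op 2 (commit): HEAD=main@B [main=B work=A]
After op 3 (checkout): HEAD=work@A [main=B work=A]
After op 4 (branch): HEAD=work@A [fix=A main=B work=A]
After op 5 (merge): HEAD=work@C [fix=A main=B work=C]
After op 6 (commit): HEAD=work@D [fix=A main=B work=D]
After op 7 (checkout): HEAD=main@B [fix=A main=B work=D]
After op 8 (merge): HEAD=main@E [fix=A main=E work=D]
After op 9 (reset): HEAD=main@D [fix=A main=D work=D]
After op 10 (commit): HEAD=main@F [fix=A main=F work=D]
After op 11 (merge): HEAD=main@G [fix=A main=G work=D]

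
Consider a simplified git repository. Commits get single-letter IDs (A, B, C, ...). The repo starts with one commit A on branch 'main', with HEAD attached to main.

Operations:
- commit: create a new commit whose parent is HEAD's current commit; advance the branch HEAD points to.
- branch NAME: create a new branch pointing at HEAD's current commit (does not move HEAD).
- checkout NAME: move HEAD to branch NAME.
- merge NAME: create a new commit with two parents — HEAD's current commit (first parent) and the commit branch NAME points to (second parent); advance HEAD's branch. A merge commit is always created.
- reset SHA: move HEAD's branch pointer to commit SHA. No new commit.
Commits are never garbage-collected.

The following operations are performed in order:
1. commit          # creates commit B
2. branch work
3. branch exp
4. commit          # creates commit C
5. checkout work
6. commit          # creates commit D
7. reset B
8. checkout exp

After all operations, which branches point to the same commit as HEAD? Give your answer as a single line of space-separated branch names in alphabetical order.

After op 1 (commit): HEAD=main@B [main=B]
After op 2 (branch): HEAD=main@B [main=B work=B]
After op 3 (branch): HEAD=main@B [exp=B main=B work=B]
After op 4 (commit): HEAD=main@C [exp=B main=C work=B]
After op 5 (checkout): HEAD=work@B [exp=B main=C work=B]
After op 6 (commit): HEAD=work@D [exp=B main=C work=D]
After op 7 (reset): HEAD=work@B [exp=B main=C work=B]
After op 8 (checkout): HEAD=exp@B [exp=B main=C work=B]

Answer: exp work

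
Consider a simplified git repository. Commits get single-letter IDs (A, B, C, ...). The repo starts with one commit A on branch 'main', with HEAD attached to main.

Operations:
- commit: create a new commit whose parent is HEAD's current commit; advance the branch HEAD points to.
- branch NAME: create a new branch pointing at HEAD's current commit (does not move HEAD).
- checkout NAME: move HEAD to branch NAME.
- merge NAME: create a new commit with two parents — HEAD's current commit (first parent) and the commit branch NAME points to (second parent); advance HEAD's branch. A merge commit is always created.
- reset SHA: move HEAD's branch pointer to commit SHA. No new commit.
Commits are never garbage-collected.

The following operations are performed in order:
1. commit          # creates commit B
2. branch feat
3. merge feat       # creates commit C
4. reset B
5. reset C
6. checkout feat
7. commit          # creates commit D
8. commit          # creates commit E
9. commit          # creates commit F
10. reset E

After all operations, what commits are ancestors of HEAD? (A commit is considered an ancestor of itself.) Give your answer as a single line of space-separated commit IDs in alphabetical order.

After op 1 (commit): HEAD=main@B [main=B]
After op 2 (branch): HEAD=main@B [feat=B main=B]
After op 3 (merge): HEAD=main@C [feat=B main=C]
After op 4 (reset): HEAD=main@B [feat=B main=B]
After op 5 (reset): HEAD=main@C [feat=B main=C]
After op 6 (checkout): HEAD=feat@B [feat=B main=C]
After op 7 (commit): HEAD=feat@D [feat=D main=C]
After op 8 (commit): HEAD=feat@E [feat=E main=C]
After op 9 (commit): HEAD=feat@F [feat=F main=C]
After op 10 (reset): HEAD=feat@E [feat=E main=C]

Answer: A B D E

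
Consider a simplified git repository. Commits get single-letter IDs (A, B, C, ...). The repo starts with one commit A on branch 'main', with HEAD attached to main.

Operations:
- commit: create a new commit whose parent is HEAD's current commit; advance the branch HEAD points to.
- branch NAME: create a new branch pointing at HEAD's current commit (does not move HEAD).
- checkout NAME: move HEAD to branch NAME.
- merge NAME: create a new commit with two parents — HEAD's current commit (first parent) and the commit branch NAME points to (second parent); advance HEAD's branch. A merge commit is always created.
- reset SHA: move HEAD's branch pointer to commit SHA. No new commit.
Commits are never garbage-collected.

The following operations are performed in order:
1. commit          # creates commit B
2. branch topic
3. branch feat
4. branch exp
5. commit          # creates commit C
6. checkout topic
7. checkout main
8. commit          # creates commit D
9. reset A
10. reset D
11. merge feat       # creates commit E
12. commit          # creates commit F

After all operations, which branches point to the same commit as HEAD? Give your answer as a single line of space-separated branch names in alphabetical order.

Answer: main

Derivation:
After op 1 (commit): HEAD=main@B [main=B]
After op 2 (branch): HEAD=main@B [main=B topic=B]
After op 3 (branch): HEAD=main@B [feat=B main=B topic=B]
After op 4 (branch): HEAD=main@B [exp=B feat=B main=B topic=B]
After op 5 (commit): HEAD=main@C [exp=B feat=B main=C topic=B]
After op 6 (checkout): HEAD=topic@B [exp=B feat=B main=C topic=B]
After op 7 (checkout): HEAD=main@C [exp=B feat=B main=C topic=B]
After op 8 (commit): HEAD=main@D [exp=B feat=B main=D topic=B]
After op 9 (reset): HEAD=main@A [exp=B feat=B main=A topic=B]
After op 10 (reset): HEAD=main@D [exp=B feat=B main=D topic=B]
After op 11 (merge): HEAD=main@E [exp=B feat=B main=E topic=B]
After op 12 (commit): HEAD=main@F [exp=B feat=B main=F topic=B]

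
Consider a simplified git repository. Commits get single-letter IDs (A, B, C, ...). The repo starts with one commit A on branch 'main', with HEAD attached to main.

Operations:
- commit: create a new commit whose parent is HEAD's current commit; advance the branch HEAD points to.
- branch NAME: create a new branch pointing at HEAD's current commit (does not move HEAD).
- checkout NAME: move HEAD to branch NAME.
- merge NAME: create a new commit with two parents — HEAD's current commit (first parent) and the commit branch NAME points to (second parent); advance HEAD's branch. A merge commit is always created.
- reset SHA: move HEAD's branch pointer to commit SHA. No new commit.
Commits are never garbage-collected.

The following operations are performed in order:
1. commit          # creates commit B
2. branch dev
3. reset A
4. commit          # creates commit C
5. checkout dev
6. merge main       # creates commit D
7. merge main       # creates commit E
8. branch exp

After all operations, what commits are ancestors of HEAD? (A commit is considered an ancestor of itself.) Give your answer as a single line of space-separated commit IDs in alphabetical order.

After op 1 (commit): HEAD=main@B [main=B]
After op 2 (branch): HEAD=main@B [dev=B main=B]
After op 3 (reset): HEAD=main@A [dev=B main=A]
After op 4 (commit): HEAD=main@C [dev=B main=C]
After op 5 (checkout): HEAD=dev@B [dev=B main=C]
After op 6 (merge): HEAD=dev@D [dev=D main=C]
After op 7 (merge): HEAD=dev@E [dev=E main=C]
After op 8 (branch): HEAD=dev@E [dev=E exp=E main=C]

Answer: A B C D E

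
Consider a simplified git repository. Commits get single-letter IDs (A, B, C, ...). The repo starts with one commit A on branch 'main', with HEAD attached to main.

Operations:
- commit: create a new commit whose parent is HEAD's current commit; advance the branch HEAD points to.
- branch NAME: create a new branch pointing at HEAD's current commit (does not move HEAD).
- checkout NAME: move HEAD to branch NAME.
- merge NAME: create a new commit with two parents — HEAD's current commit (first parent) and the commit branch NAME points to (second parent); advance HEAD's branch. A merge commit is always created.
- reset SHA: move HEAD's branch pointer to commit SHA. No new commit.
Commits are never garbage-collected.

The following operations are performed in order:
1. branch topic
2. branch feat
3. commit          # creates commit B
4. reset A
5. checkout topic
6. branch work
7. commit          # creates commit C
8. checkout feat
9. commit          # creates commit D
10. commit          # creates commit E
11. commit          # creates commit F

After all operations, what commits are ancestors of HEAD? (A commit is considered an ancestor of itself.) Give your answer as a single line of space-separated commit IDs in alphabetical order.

After op 1 (branch): HEAD=main@A [main=A topic=A]
After op 2 (branch): HEAD=main@A [feat=A main=A topic=A]
After op 3 (commit): HEAD=main@B [feat=A main=B topic=A]
After op 4 (reset): HEAD=main@A [feat=A main=A topic=A]
After op 5 (checkout): HEAD=topic@A [feat=A main=A topic=A]
After op 6 (branch): HEAD=topic@A [feat=A main=A topic=A work=A]
After op 7 (commit): HEAD=topic@C [feat=A main=A topic=C work=A]
After op 8 (checkout): HEAD=feat@A [feat=A main=A topic=C work=A]
After op 9 (commit): HEAD=feat@D [feat=D main=A topic=C work=A]
After op 10 (commit): HEAD=feat@E [feat=E main=A topic=C work=A]
After op 11 (commit): HEAD=feat@F [feat=F main=A topic=C work=A]

Answer: A D E F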